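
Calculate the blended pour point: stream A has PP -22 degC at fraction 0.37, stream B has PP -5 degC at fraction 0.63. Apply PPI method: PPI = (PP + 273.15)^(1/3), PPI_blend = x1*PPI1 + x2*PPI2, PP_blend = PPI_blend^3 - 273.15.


PPI_1 = (-22 + 273.15)^(1/3) = 6.30925
PPI_2 = (-5 + 273.15)^(1/3) = 6.448508
PPI_blend = 0.37 * 6.30925 + 0.63 * 6.448508 = 6.396983
PP_blend = 6.396983^3 - 273.15 = 261.7734 - 273.15 = -11.38

-11.38 degC


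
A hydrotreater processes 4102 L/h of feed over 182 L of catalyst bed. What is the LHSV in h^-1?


LHSV = volumetric feed rate / catalyst volume
= 4102 L/h / 182 L
= 22.54 h^-1

22.54 h^-1


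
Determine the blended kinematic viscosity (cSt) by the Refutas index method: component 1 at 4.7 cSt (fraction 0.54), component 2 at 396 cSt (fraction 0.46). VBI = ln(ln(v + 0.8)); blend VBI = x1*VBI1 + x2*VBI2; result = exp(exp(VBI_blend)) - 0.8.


Refutas method: VBN_i = 14.534*ln(ln(visc_i + 0.8)) + 10.975, blended linearly by mass fraction; since VBN is linear in VBI_i = ln(ln(visc_i + 0.8)) and the fractions sum to 1, blend VBI directly: visc = exp(exp(VBI_blend)) - 0.8
VBI_1 = ln(ln(4.7 + 0.8)) = 0.533417
VBI_2 = ln(ln(396 + 0.8)) = 1.78899
VBI_blend = 0.54 * 0.533417 + 0.46 * 1.78899 = 1.11098
visc_blend = exp(exp(1.11098)) - 0.8 = 20.05

20.05 cSt


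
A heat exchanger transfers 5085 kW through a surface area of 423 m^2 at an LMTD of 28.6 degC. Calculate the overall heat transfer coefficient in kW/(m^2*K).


From Q = U*A*LMTD, U = Q / (A * LMTD)
U = 5085 / (423 * 28.6) = 5085 / 12097.8 = 0.4203

0.4203 kW/(m^2*K)


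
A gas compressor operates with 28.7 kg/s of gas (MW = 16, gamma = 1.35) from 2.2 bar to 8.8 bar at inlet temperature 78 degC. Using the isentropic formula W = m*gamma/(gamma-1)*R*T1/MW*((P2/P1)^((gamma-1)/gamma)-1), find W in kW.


Isentropic work: W = m*(gamma/(gamma-1))*(R*T1/MW)*((P2/P1)^((gamma-1)/gamma) - 1)
T1 = 78 + 273.15 = 351.15 K
Pressure ratio = 8.8 / 2.2 = 4
Exponent = (1.35 - 1)/1.35 = 0.259259
(P2/P1)^exp - 1 = 4^0.259259 - 1 = 0.432483
W = 28.7 * 1.35 / 0.35 * 8.314 * 351.15 / 16 * 0.432483 = 8736

8736 kW


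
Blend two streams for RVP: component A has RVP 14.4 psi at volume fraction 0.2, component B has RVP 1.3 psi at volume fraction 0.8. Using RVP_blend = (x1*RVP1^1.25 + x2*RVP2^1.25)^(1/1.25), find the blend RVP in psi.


Chevron index: RVP_blend = (sum xi*RVPi^1.25)^(1/1.25)
RVP^1.25 terms: 0.2 * 14.4^1.25 + 0.8 * 1.3^1.25 = 6.72076
RVP_blend = 6.72076^(1/1.25) = 4.591

4.591 psi


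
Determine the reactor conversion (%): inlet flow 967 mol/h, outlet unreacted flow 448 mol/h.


X = (F_in - F_out) / F_in * 100
Moles reacted = 967 - 448 = 519
X = 519 / 967 * 100
= 0.5367 * 100
= 53.67 %

53.67 %


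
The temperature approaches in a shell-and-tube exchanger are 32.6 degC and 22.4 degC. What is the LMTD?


LMTD = (dT1 - dT2) / ln(dT1/dT2)
= (32.6 - 22.4) / ln(32.6 / 22.4) = 10.2 / 0.375251 = 27.18

27.18 degC


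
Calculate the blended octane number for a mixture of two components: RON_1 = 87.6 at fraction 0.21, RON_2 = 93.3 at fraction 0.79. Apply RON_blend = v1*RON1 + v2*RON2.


Linear blending: RON_blend = sum(vi * RONi)
Contribution 1: 0.21 * 87.6 = 18.396
Contribution 2: 0.79 * 93.3 = 73.707
RON_blend = 18.396 + 73.707 = 92.103

92.103


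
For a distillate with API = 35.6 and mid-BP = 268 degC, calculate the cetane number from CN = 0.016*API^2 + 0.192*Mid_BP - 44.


CN = 0.016 * 35.6^2 + 0.192 * 268 - 44
CN = 20.27776 + 51.456 - 44 = 27.73376

27.73376


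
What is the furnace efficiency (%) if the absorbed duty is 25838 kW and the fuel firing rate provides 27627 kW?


Furnace efficiency = Q_absorbed / Q_fuel * 100
= 25838 / 27627 * 100 = 93.52

93.52 %


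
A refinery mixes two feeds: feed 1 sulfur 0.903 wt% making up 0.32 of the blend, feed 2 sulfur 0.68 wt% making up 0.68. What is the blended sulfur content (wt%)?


Linear sulfur blending: S_blend = x1*S1 + x2*S2
Contribution 1: 0.32 * 0.903 = 0.28896 wt%
Contribution 2: 0.68 * 0.68 = 0.4624 wt%
S_blend = 0.28896 + 0.4624 = 0.75136

0.75136 wt%


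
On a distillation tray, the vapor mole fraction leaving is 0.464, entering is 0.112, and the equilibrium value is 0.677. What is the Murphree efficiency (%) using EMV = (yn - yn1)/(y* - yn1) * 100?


Murphree vapor efficiency: EMV = (y_n - y_(n-1)) / (y*_n - y_(n-1)) * 100
EMV = (0.464 - 0.112) / (0.677 - 0.112) * 100 = 0.352 / 0.565 * 100 = 62.30

62.30 %


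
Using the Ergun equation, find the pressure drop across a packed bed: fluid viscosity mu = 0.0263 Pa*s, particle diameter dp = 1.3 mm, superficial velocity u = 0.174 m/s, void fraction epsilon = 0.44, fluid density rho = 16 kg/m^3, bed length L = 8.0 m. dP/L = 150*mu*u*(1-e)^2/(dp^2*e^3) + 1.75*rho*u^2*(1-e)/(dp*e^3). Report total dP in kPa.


dp = 1.3 mm = 0.0013 m
Viscous term = 150*0.0263*0.174*(1-0.44)^2 / (0.0013^2*0.44^3) = 1495300
Inertial term = 1.75*16*0.174^2*(1-0.44) / (0.0013*0.44^3) = 4286.9
dP/L = 1495300 + 4286.9 = 1499590 Pa/m
dP = 1499590 * 8.0 / 1000 = 12000 kPa

12000 kPa


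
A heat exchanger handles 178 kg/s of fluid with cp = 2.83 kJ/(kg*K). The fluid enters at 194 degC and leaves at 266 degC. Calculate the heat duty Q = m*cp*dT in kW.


Q = m_dot * cp * delta_T
delta_T = 266 - 194 = 72 K
Q = 178 * 2.83 * 72
= 503.74 * 72
= 36269.28 kW

36269.28 kW


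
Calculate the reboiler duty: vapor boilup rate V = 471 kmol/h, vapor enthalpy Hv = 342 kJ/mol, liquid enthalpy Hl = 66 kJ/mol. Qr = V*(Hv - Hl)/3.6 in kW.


Qr = 471 * (342 - 66) / 3.6 = 471 * 276 / 3.6 = 36110

36110 kW


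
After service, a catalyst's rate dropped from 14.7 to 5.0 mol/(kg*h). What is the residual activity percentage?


Activity (%) = (rate_used / rate_fresh) * 100
rate_used = 5.0, rate_fresh = 14.7
= (5.0 / 14.7) * 100
= 0.3401 * 100 = 34.01

34.01 %


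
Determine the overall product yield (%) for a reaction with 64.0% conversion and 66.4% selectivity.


Overall yield = conversion (%) * selectivity (%) / 100
Conversion = 64.0%, Selectivity = 66.4%
Y = 64.0 * 66.4 / 100
= 42.496 %

42.496 %


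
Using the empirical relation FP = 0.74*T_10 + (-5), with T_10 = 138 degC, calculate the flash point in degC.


FP = 0.74 * 138 + (-5) = 97.12

97.12 degC


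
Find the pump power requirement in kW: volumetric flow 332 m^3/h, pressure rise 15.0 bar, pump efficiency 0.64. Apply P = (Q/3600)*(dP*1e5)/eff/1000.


Q = 332 / 3600 = 0.0922222 m^3/s
P = 0.0922222 * (15.0 * 1e5) / 0.64 / 1000 = 216.1

216.1 kW


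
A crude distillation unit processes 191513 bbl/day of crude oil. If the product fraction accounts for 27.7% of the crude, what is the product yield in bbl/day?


Crude throughput = 191513 bbl/day
Fraction yield = 27.7%
yield = throughput * fraction / 100
yield = 191513 * 27.7 / 100 = 53049.101

53049.101 bbl/day


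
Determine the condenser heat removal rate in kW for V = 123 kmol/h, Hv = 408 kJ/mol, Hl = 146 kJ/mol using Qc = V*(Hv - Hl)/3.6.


Qc = 123 * (408 - 146) / 3.6 = 123 * 262 / 3.6 = 8952

8952 kW


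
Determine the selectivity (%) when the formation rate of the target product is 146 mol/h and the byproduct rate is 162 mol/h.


Selectivity = desired / (desired + undesired) * 100
Total products = 146 + 162 = 308 mol/h
S = 146 / 308 * 100
= 0.4740 * 100
= 47.40 %

47.40 %


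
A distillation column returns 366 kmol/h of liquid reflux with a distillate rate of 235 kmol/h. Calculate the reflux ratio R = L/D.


Reflux ratio definition: R = L / D (liquid returned / distillate withdrawn)
L = 366 kmol/h, D = 235 kmol/h
R = 366 / 235 = 1.557

1.557


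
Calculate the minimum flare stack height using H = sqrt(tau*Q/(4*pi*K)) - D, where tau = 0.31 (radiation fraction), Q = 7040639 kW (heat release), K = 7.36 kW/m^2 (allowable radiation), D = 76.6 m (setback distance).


tau*Q/(4*pi*K) = 0.31 * 7040639 / (4 * pi * 7.36) = 23598.6
sqrt(23598.6) = 153.618
H = 153.618 - 76.6 = 77.02

77.02 m


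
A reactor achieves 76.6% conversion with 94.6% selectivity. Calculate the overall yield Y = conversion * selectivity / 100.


Overall yield = conversion (%) * selectivity (%) / 100
Conversion = 76.6%, Selectivity = 94.6%
Y = 76.6 * 94.6 / 100
= 72.4636 %

72.4636 %


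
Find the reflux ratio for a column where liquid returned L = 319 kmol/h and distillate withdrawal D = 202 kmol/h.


Reflux ratio definition: R = L / D (liquid returned / distillate withdrawn)
L = 319 kmol/h, D = 202 kmol/h
R = 319 / 202 = 1.579

1.579


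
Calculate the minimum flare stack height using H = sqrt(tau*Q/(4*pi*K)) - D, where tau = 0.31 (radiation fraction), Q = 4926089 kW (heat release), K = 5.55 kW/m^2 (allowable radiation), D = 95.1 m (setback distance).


tau*Q/(4*pi*K) = 0.31 * 4926089 / (4 * pi * 5.55) = 21895.8
sqrt(21895.8) = 147.972
H = 147.972 - 95.1 = 52.87

52.87 m


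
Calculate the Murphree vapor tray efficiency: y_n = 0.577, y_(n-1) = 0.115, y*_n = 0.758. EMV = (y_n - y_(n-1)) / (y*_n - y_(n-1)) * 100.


Murphree vapor efficiency: EMV = (y_n - y_(n-1)) / (y*_n - y_(n-1)) * 100
EMV = (0.577 - 0.115) / (0.758 - 0.115) * 100 = 0.462 / 0.643 * 100 = 71.85

71.85 %


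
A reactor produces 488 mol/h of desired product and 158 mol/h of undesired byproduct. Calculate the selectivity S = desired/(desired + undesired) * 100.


Selectivity = desired / (desired + undesired) * 100
Total products = 488 + 158 = 646 mol/h
S = 488 / 646 * 100
= 0.7554 * 100
= 75.54 %

75.54 %


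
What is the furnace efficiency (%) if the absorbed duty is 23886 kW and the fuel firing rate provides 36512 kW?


Furnace efficiency = Q_absorbed / Q_fuel * 100
= 23886 / 36512 * 100 = 65.42

65.42 %


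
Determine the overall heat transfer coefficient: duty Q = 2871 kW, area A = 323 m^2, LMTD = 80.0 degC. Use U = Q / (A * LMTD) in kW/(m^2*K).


From Q = U*A*LMTD, U = Q / (A * LMTD)
U = 2871 / (323 * 80.0) = 2871 / 25840 = 0.1111

0.1111 kW/(m^2*K)


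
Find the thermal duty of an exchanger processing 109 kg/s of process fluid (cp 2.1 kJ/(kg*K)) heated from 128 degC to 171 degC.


Q = m_dot * cp * delta_T
delta_T = 171 - 128 = 43 K
Q = 109 * 2.1 * 43
= 228.9 * 43
= 9842.7 kW

9842.7 kW


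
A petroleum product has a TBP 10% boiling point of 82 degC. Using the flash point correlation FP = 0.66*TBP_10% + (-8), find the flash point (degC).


FP = 0.66 * 82 + (-8) = 46.12

46.12 degC


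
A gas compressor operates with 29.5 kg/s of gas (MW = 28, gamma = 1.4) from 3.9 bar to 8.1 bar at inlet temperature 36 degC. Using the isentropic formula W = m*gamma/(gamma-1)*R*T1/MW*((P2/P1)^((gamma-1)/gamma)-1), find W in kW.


Isentropic work: W = m*(gamma/(gamma-1))*(R*T1/MW)*((P2/P1)^((gamma-1)/gamma) - 1)
T1 = 36 + 273.15 = 309.15 K
Pressure ratio = 8.1 / 3.9 = 2.07692
Exponent = (1.4 - 1)/1.4 = 0.285714
(P2/P1)^exp - 1 = 2.07692^0.285714 - 1 = 0.232229
W = 29.5 * 1.4 / 0.4 * 8.314 * 309.15 / 28 * 0.232229 = 2201

2201 kW


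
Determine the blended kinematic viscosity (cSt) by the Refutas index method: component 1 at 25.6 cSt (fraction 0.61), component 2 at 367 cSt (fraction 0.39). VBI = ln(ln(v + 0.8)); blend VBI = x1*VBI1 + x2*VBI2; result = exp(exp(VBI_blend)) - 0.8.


Refutas method: VBN_i = 14.534*ln(ln(visc_i + 0.8)) + 10.975, blended linearly by mass fraction; since VBN is linear in VBI_i = ln(ln(visc_i + 0.8)) and the fractions sum to 1, blend VBI directly: visc = exp(exp(VBI_blend)) - 0.8
VBI_1 = ln(ln(25.6 + 0.8)) = 1.18582
VBI_2 = ln(ln(367 + 0.8)) = 1.77623
VBI_blend = 0.61 * 1.18582 + 0.39 * 1.77623 = 1.41608
visc_blend = exp(exp(1.41608)) - 0.8 = 60.82

60.82 cSt


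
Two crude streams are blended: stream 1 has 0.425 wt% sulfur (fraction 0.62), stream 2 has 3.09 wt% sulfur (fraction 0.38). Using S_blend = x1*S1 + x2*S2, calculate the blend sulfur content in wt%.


Linear sulfur blending: S_blend = x1*S1 + x2*S2
Contribution 1: 0.62 * 0.425 = 0.2635 wt%
Contribution 2: 0.38 * 3.09 = 1.1742 wt%
S_blend = 0.2635 + 1.1742 = 1.4377

1.4377 wt%


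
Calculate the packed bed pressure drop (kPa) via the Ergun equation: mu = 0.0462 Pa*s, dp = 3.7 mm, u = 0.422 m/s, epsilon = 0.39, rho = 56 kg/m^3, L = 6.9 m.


dp = 3.7 mm = 0.0037 m
Viscous term = 150*0.0462*0.422*(1-0.39)^2 / (0.0037^2*0.39^3) = 1340010
Inertial term = 1.75*56*0.422^2*(1-0.39) / (0.0037*0.39^3) = 48504.9
dP/L = 1340010 + 48504.9 = 1388510 Pa/m
dP = 1388510 * 6.9 / 1000 = 9581 kPa

9581 kPa


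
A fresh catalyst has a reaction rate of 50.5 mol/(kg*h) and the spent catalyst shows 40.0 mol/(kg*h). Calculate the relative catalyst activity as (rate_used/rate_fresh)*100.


Activity (%) = (rate_used / rate_fresh) * 100
rate_used = 40.0, rate_fresh = 50.5
= (40.0 / 50.5) * 100
= 0.7921 * 100 = 79.21

79.21 %


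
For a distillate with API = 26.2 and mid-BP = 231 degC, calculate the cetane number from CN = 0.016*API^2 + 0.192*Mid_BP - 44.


CN = 0.016 * 26.2^2 + 0.192 * 231 - 44
CN = 10.98304 + 44.352 - 44 = 11.33504

11.33504


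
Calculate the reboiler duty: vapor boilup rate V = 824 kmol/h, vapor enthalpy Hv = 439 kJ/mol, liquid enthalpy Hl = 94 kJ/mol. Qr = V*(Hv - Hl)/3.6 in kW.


Qr = 824 * (439 - 94) / 3.6 = 824 * 345 / 3.6 = 78970

78970 kW


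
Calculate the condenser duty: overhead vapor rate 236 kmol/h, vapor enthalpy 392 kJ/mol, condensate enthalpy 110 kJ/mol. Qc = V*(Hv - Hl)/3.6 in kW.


Qc = 236 * (392 - 110) / 3.6 = 236 * 282 / 3.6 = 18490

18490 kW


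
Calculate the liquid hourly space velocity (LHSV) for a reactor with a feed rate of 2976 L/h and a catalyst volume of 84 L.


LHSV = volumetric feed rate / catalyst volume
= 2976 L/h / 84 L
= 35.43 h^-1

35.43 h^-1


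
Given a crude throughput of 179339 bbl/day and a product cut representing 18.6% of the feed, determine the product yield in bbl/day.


Crude throughput = 179339 bbl/day
Fraction yield = 18.6%
yield = throughput * fraction / 100
yield = 179339 * 18.6 / 100 = 33357.054

33357.054 bbl/day


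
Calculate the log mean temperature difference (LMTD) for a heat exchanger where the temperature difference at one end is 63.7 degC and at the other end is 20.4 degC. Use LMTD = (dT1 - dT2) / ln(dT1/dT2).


LMTD = (dT1 - dT2) / ln(dT1/dT2)
= (63.7 - 20.4) / ln(63.7 / 20.4) = 43.3 / 1.13865 = 38.03

38.03 degC


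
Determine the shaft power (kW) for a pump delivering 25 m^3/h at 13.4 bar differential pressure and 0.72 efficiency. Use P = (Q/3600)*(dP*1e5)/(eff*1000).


Q = 25 / 3600 = 0.00694444 m^3/s
P = 0.00694444 * (13.4 * 1e5) / 0.72 / 1000 = 12.92

12.92 kW


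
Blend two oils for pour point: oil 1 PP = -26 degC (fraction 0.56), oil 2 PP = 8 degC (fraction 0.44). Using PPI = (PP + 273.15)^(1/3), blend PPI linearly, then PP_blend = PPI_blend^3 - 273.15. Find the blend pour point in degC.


PPI_1 = (-26 + 273.15)^(1/3) = 6.275575
PPI_2 = (8 + 273.15)^(1/3) = 6.551077
PPI_blend = 0.56 * 6.275575 + 0.44 * 6.551077 = 6.396796
PP_blend = 6.396796^3 - 273.15 = 261.7505 - 273.15 = -11.4

-11.4 degC


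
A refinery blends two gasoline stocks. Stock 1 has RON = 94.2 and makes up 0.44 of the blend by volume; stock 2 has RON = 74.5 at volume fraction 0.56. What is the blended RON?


Linear blending: RON_blend = sum(vi * RONi)
Contribution 1: 0.44 * 94.2 = 41.448
Contribution 2: 0.56 * 74.5 = 41.72
RON_blend = 41.448 + 41.72 = 83.168

83.168


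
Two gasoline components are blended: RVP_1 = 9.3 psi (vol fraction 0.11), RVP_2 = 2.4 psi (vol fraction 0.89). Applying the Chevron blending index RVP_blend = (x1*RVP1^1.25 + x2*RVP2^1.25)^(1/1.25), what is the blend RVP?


Chevron index: RVP_blend = (sum xi*RVPi^1.25)^(1/1.25)
RVP^1.25 terms: 0.11 * 9.3^1.25 + 0.89 * 2.4^1.25 = 4.44508
RVP_blend = 4.44508^(1/1.25) = 3.298

3.298 psi


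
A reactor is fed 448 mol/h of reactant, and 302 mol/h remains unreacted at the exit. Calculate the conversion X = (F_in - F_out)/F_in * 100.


X = (F_in - F_out) / F_in * 100
Moles reacted = 448 - 302 = 146
X = 146 / 448 * 100
= 0.3259 * 100
= 32.59 %

32.59 %


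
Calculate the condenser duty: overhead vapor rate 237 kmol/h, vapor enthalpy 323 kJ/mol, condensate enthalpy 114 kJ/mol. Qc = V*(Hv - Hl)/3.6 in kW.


Qc = 237 * (323 - 114) / 3.6 = 237 * 209 / 3.6 = 13760

13760 kW


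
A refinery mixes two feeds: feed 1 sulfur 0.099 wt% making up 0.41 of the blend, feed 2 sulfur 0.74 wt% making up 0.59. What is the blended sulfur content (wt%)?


Linear sulfur blending: S_blend = x1*S1 + x2*S2
Contribution 1: 0.41 * 0.099 = 0.04059 wt%
Contribution 2: 0.59 * 0.74 = 0.4366 wt%
S_blend = 0.04059 + 0.4366 = 0.47719

0.47719 wt%


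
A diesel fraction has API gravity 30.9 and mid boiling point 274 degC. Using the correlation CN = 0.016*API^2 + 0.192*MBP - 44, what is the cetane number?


CN = 0.016 * 30.9^2 + 0.192 * 274 - 44
CN = 15.27696 + 52.608 - 44 = 23.88496

23.88496


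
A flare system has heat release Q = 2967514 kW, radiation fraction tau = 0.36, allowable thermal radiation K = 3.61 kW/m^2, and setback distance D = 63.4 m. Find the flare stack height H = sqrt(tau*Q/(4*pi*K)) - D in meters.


tau*Q/(4*pi*K) = 0.36 * 2967514 / (4 * pi * 3.61) = 23549.3
sqrt(23549.3) = 153.458
H = 153.458 - 63.4 = 90.06

90.06 m


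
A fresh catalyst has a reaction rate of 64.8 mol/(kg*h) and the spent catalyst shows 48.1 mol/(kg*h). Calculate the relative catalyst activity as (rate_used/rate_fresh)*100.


Activity (%) = (rate_used / rate_fresh) * 100
rate_used = 48.1, rate_fresh = 64.8
= (48.1 / 64.8) * 100
= 0.7423 * 100 = 74.23

74.23 %


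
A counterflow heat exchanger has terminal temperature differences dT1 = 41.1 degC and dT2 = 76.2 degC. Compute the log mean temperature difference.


LMTD = (dT1 - dT2) / ln(dT1/dT2)
= (41.1 - 76.2) / ln(41.1 / 76.2) = -35.1 / -0.617353 = 56.86

56.86 degC


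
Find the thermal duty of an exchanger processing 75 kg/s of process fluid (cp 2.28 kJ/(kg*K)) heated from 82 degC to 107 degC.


Q = m_dot * cp * delta_T
delta_T = 107 - 82 = 25 K
Q = 75 * 2.28 * 25
= 171 * 25
= 4275 kW

4275 kW


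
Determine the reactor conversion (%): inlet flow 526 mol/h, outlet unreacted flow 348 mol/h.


X = (F_in - F_out) / F_in * 100
Moles reacted = 526 - 348 = 178
X = 178 / 526 * 100
= 0.3384 * 100
= 33.84 %

33.84 %


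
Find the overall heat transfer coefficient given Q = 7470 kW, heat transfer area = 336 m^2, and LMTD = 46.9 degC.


From Q = U*A*LMTD, U = Q / (A * LMTD)
U = 7470 / (336 * 46.9) = 7470 / 15758.4 = 0.4740

0.4740 kW/(m^2*K)


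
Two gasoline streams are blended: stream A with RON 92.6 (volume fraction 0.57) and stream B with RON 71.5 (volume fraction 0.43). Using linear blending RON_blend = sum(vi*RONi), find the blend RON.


Linear blending: RON_blend = sum(vi * RONi)
Contribution 1: 0.57 * 92.6 = 52.782
Contribution 2: 0.43 * 71.5 = 30.745
RON_blend = 52.782 + 30.745 = 83.527

83.527


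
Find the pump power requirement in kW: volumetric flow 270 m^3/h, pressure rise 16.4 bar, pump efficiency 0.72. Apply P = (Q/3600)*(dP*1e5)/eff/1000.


Q = 270 / 3600 = 0.075 m^3/s
P = 0.075 * (16.4 * 1e5) / 0.72 / 1000 = 170.8

170.8 kW


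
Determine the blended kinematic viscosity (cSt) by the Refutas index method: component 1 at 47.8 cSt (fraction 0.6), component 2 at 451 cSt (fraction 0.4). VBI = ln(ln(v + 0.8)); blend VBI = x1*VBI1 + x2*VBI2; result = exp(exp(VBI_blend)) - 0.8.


Refutas method: VBN_i = 14.534*ln(ln(visc_i + 0.8)) + 10.975, blended linearly by mass fraction; since VBN is linear in VBI_i = ln(ln(visc_i + 0.8)) and the fractions sum to 1, blend VBI directly: visc = exp(exp(VBI_blend)) - 0.8
VBI_1 = ln(ln(47.8 + 0.8)) = 1.35677
VBI_2 = ln(ln(451 + 0.8)) = 1.81046
VBI_blend = 0.6 * 1.35677 + 0.4 * 1.81046 = 1.53825
visc_blend = exp(exp(1.53825)) - 0.8 = 104.5

104.5 cSt


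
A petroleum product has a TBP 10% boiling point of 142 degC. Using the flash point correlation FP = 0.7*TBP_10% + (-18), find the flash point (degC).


FP = 0.7 * 142 + (-18) = 81.4

81.4 degC


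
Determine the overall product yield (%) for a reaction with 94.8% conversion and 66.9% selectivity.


Overall yield = conversion (%) * selectivity (%) / 100
Conversion = 94.8%, Selectivity = 66.9%
Y = 94.8 * 66.9 / 100
= 63.4212 %

63.4212 %


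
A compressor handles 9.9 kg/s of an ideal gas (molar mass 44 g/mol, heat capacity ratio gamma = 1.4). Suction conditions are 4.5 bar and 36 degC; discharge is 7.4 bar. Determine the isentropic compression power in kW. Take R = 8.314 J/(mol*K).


Isentropic work: W = m*(gamma/(gamma-1))*(R*T1/MW)*((P2/P1)^((gamma-1)/gamma) - 1)
T1 = 36 + 273.15 = 309.15 K
Pressure ratio = 7.4 / 4.5 = 1.64444
Exponent = (1.4 - 1)/1.4 = 0.285714
(P2/P1)^exp - 1 = 1.64444^0.285714 - 1 = 0.152708
W = 9.9 * 1.4 / 0.4 * 8.314 * 309.15 / 44 * 0.152708 = 309.1

309.1 kW


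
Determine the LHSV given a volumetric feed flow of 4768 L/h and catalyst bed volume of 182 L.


LHSV = volumetric feed rate / catalyst volume
= 4768 L/h / 182 L
= 26.20 h^-1

26.20 h^-1


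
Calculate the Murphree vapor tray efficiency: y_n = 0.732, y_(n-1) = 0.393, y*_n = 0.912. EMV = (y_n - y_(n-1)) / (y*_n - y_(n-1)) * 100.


Murphree vapor efficiency: EMV = (y_n - y_(n-1)) / (y*_n - y_(n-1)) * 100
EMV = (0.732 - 0.393) / (0.912 - 0.393) * 100 = 0.339 / 0.519 * 100 = 65.32

65.32 %


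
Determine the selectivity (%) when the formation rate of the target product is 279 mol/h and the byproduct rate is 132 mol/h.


Selectivity = desired / (desired + undesired) * 100
Total products = 279 + 132 = 411 mol/h
S = 279 / 411 * 100
= 0.6788 * 100
= 67.88 %

67.88 %


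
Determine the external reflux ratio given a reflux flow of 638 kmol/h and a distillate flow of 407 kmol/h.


Reflux ratio definition: R = L / D (liquid returned / distillate withdrawn)
L = 638 kmol/h, D = 407 kmol/h
R = 638 / 407 = 1.568

1.568


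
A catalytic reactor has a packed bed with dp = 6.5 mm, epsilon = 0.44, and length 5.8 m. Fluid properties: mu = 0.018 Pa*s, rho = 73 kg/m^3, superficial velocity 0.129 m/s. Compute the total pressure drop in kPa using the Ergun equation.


dp = 6.5 mm = 0.0065 m
Viscous term = 150*0.018*0.129*(1-0.44)^2 / (0.0065^2*0.44^3) = 30349
Inertial term = 1.75*73*0.129^2*(1-0.44) / (0.0065*0.44^3) = 2150.09
dP/L = 30349 + 2150.09 = 32499.1 Pa/m
dP = 32499.1 * 5.8 / 1000 = 188.5 kPa

188.5 kPa


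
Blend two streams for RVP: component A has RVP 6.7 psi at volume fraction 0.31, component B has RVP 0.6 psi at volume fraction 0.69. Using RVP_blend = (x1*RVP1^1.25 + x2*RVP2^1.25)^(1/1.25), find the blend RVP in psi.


Chevron index: RVP_blend = (sum xi*RVPi^1.25)^(1/1.25)
RVP^1.25 terms: 0.31 * 6.7^1.25 + 0.69 * 0.6^1.25 = 3.70597
RVP_blend = 3.70597^(1/1.25) = 2.852

2.852 psi


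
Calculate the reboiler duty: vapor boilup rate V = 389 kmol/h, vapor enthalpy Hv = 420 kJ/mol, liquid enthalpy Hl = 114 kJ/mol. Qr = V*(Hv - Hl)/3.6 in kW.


Qr = 389 * (420 - 114) / 3.6 = 389 * 306 / 3.6 = 33060

33060 kW


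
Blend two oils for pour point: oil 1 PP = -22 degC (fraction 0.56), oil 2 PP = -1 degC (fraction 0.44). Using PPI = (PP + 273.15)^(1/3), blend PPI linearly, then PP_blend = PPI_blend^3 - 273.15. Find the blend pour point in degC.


PPI_1 = (-22 + 273.15)^(1/3) = 6.30925
PPI_2 = (-1 + 273.15)^(1/3) = 6.480414
PPI_blend = 0.56 * 6.30925 + 0.44 * 6.480414 = 6.384562
PP_blend = 6.384562^3 - 273.15 = 260.2516 - 273.15 = -12.9

-12.9 degC


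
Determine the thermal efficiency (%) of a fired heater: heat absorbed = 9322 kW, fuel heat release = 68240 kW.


Furnace efficiency = Q_absorbed / Q_fuel * 100
= 9322 / 68240 * 100 = 13.66

13.66 %


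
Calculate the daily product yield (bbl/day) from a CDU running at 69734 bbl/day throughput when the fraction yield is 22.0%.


Crude throughput = 69734 bbl/day
Fraction yield = 22.0%
yield = throughput * fraction / 100
yield = 69734 * 22.0 / 100 = 15341.48

15341.48 bbl/day


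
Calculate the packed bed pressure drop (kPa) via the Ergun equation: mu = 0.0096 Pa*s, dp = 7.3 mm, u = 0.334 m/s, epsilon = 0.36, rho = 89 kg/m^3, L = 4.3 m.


dp = 7.3 mm = 0.0073 m
Viscous term = 150*0.0096*0.334*(1-0.36)^2 / (0.0073^2*0.36^3) = 79234.7
Inertial term = 1.75*89*0.334^2*(1-0.36) / (0.0073*0.36^3) = 32649.1
dP/L = 79234.7 + 32649.1 = 111884 Pa/m
dP = 111884 * 4.3 / 1000 = 481.1 kPa

481.1 kPa


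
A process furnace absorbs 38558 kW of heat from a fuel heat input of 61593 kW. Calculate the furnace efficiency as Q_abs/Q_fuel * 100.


Furnace efficiency = Q_absorbed / Q_fuel * 100
= 38558 / 61593 * 100 = 62.60

62.60 %


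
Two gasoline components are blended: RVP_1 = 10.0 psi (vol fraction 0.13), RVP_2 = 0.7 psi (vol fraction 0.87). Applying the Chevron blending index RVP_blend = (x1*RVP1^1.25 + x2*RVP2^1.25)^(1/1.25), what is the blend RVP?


Chevron index: RVP_blend = (sum xi*RVPi^1.25)^(1/1.25)
RVP^1.25 terms: 0.13 * 10.0^1.25 + 0.87 * 0.7^1.25 = 2.86881
RVP_blend = 2.86881^(1/1.25) = 2.324

2.324 psi


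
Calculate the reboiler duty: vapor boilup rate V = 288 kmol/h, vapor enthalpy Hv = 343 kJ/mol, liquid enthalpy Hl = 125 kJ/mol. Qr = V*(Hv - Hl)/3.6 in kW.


Qr = 288 * (343 - 125) / 3.6 = 288 * 218 / 3.6 = 17440

17440 kW


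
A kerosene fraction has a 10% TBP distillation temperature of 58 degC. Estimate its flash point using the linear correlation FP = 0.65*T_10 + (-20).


FP = 0.65 * 58 + (-20) = 17.7

17.7 degC


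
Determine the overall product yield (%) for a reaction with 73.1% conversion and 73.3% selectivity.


Overall yield = conversion (%) * selectivity (%) / 100
Conversion = 73.1%, Selectivity = 73.3%
Y = 73.1 * 73.3 / 100
= 53.5823 %

53.5823 %


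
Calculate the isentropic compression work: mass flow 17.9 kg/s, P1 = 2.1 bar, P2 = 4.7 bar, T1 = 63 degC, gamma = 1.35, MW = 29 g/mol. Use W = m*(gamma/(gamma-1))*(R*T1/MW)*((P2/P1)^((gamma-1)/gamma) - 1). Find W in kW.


Isentropic work: W = m*(gamma/(gamma-1))*(R*T1/MW)*((P2/P1)^((gamma-1)/gamma) - 1)
T1 = 63 + 273.15 = 336.15 K
Pressure ratio = 4.7 / 2.1 = 2.2381
Exponent = (1.35 - 1)/1.35 = 0.259259
(P2/P1)^exp - 1 = 2.2381^0.259259 - 1 = 0.23228
W = 17.9 * 1.35 / 0.35 * 8.314 * 336.15 / 29 * 0.23228 = 1546

1546 kW


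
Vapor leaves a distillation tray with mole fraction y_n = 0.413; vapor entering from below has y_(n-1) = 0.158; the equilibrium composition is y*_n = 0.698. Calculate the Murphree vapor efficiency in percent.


Murphree vapor efficiency: EMV = (y_n - y_(n-1)) / (y*_n - y_(n-1)) * 100
EMV = (0.413 - 0.158) / (0.698 - 0.158) * 100 = 0.255 / 0.54 * 100 = 47.22

47.22 %


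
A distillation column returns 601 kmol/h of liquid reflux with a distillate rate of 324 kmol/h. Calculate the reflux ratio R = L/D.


Reflux ratio definition: R = L / D (liquid returned / distillate withdrawn)
L = 601 kmol/h, D = 324 kmol/h
R = 601 / 324 = 1.855

1.855


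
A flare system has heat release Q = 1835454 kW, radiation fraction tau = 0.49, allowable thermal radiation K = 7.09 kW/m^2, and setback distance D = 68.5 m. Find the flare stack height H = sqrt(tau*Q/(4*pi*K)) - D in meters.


tau*Q/(4*pi*K) = 0.49 * 1835454 / (4 * pi * 7.09) = 10094.5
sqrt(10094.5) = 100.471
H = 100.471 - 68.5 = 31.97

31.97 m


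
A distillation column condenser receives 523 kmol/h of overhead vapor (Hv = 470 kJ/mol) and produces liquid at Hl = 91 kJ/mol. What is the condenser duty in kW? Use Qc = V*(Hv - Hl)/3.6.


Qc = 523 * (470 - 91) / 3.6 = 523 * 379 / 3.6 = 55060

55060 kW


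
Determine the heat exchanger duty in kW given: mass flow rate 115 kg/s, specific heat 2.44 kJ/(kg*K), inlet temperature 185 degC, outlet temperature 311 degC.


Q = m_dot * cp * delta_T
delta_T = 311 - 185 = 126 K
Q = 115 * 2.44 * 126
= 280.6 * 126
= 35355.6 kW

35355.6 kW


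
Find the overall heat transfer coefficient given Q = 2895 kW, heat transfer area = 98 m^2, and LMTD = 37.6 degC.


From Q = U*A*LMTD, U = Q / (A * LMTD)
U = 2895 / (98 * 37.6) = 2895 / 3684.8 = 0.7857

0.7857 kW/(m^2*K)


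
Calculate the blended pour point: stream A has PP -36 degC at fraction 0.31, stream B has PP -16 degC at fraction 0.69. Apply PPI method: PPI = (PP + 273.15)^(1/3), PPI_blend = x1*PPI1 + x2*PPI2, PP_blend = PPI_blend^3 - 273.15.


PPI_1 = (-36 + 273.15)^(1/3) = 6.189768
PPI_2 = (-16 + 273.15)^(1/3) = 6.359098
PPI_blend = 0.31 * 6.189768 + 0.69 * 6.359098 = 6.306606
PP_blend = 6.306606^3 - 273.15 = 250.8344 - 273.15 = -22.32

-22.32 degC


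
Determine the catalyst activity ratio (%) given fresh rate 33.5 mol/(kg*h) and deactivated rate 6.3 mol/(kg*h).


Activity (%) = (rate_used / rate_fresh) * 100
rate_used = 6.3, rate_fresh = 33.5
= (6.3 / 33.5) * 100
= 0.1881 * 100 = 18.81

18.81 %


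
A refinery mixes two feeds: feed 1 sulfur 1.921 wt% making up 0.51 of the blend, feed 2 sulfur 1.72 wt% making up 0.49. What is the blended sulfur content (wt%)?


Linear sulfur blending: S_blend = x1*S1 + x2*S2
Contribution 1: 0.51 * 1.921 = 0.97971 wt%
Contribution 2: 0.49 * 1.72 = 0.8428 wt%
S_blend = 0.97971 + 0.8428 = 1.82251

1.82251 wt%


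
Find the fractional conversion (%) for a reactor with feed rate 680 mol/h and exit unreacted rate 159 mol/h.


X = (F_in - F_out) / F_in * 100
Moles reacted = 680 - 159 = 521
X = 521 / 680 * 100
= 0.7662 * 100
= 76.62 %

76.62 %


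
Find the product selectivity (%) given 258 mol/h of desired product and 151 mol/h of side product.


Selectivity = desired / (desired + undesired) * 100
Total products = 258 + 151 = 409 mol/h
S = 258 / 409 * 100
= 0.6308 * 100
= 63.08 %

63.08 %


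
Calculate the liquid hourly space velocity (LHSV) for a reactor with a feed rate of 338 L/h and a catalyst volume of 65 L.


LHSV = volumetric feed rate / catalyst volume
= 338 L/h / 65 L
= 5.200 h^-1

5.200 h^-1


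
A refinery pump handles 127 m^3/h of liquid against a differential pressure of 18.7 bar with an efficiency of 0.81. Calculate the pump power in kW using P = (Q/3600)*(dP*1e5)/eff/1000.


Q = 127 / 3600 = 0.0352778 m^3/s
P = 0.0352778 * (18.7 * 1e5) / 0.81 / 1000 = 81.44

81.44 kW


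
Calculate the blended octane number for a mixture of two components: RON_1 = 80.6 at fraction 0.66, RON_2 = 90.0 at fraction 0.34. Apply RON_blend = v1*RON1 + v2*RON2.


Linear blending: RON_blend = sum(vi * RONi)
Contribution 1: 0.66 * 80.6 = 53.196
Contribution 2: 0.34 * 90.0 = 30.6
RON_blend = 53.196 + 30.6 = 83.796

83.796


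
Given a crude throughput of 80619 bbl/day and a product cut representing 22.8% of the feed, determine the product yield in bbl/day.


Crude throughput = 80619 bbl/day
Fraction yield = 22.8%
yield = throughput * fraction / 100
yield = 80619 * 22.8 / 100 = 18381.132

18381.132 bbl/day


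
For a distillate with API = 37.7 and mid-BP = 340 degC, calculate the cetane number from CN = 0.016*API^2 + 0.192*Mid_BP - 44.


CN = 0.016 * 37.7^2 + 0.192 * 340 - 44
CN = 22.74064 + 65.28 - 44 = 44.02064

44.02064


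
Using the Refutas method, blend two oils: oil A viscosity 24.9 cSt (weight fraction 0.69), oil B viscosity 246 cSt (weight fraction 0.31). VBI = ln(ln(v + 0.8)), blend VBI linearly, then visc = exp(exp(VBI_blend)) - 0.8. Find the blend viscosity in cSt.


Refutas method: VBN_i = 14.534*ln(ln(visc_i + 0.8)) + 10.975, blended linearly by mass fraction; since VBN is linear in VBI_i = ln(ln(visc_i + 0.8)) and the fractions sum to 1, blend VBI directly: visc = exp(exp(VBI_blend)) - 0.8
VBI_1 = ln(ln(24.9 + 0.8)) = 1.17757
VBI_2 = ln(ln(246 + 0.8)) = 1.70631
VBI_blend = 0.69 * 1.17757 + 0.31 * 1.70631 = 1.34148
visc_blend = exp(exp(1.34148)) - 0.8 = 45.02

45.02 cSt


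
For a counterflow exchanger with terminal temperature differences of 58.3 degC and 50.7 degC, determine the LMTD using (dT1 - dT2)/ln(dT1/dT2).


LMTD = (dT1 - dT2) / ln(dT1/dT2)
= (58.3 - 50.7) / ln(58.3 / 50.7) = 7.6 / 0.139676 = 54.41

54.41 degC


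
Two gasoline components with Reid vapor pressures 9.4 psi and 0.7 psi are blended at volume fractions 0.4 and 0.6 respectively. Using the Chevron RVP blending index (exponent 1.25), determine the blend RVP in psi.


Chevron index: RVP_blend = (sum xi*RVPi^1.25)^(1/1.25)
RVP^1.25 terms: 0.4 * 9.4^1.25 + 0.6 * 0.7^1.25 = 6.96787
RVP_blend = 6.96787^(1/1.25) = 4.726

4.726 psi


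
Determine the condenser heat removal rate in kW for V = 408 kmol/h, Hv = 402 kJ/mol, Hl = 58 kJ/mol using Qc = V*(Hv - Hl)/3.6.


Qc = 408 * (402 - 58) / 3.6 = 408 * 344 / 3.6 = 38990

38990 kW


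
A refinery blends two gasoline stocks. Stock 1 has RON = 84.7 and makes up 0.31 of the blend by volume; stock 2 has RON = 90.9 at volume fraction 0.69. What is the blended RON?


Linear blending: RON_blend = sum(vi * RONi)
Contribution 1: 0.31 * 84.7 = 26.257
Contribution 2: 0.69 * 90.9 = 62.721
RON_blend = 26.257 + 62.721 = 88.978

88.978


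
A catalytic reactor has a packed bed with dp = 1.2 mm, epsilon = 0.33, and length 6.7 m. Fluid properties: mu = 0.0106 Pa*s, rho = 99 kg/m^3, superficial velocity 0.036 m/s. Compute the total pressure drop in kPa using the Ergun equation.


dp = 1.2 mm = 0.0012 m
Viscous term = 150*0.0106*0.036*(1-0.33)^2 / (0.0012^2*0.33^3) = 496529
Inertial term = 1.75*99*0.036^2*(1-0.33) / (0.0012*0.33^3) = 3488.43
dP/L = 496529 + 3488.43 = 500017 Pa/m
dP = 500017 * 6.7 / 1000 = 3350 kPa

3350 kPa


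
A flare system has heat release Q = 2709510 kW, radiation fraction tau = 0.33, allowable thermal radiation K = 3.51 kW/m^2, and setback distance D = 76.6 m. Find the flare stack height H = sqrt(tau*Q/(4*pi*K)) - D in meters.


tau*Q/(4*pi*K) = 0.33 * 2709510 / (4 * pi * 3.51) = 20271.6
sqrt(20271.6) = 142.378
H = 142.378 - 76.6 = 65.78

65.78 m


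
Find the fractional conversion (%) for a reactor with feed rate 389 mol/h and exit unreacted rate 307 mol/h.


X = (F_in - F_out) / F_in * 100
Moles reacted = 389 - 307 = 82
X = 82 / 389 * 100
= 0.2108 * 100
= 21.08 %

21.08 %


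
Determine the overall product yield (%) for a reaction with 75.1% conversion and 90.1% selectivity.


Overall yield = conversion (%) * selectivity (%) / 100
Conversion = 75.1%, Selectivity = 90.1%
Y = 75.1 * 90.1 / 100
= 67.6651 %

67.6651 %


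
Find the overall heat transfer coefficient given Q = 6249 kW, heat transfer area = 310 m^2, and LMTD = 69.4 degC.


From Q = U*A*LMTD, U = Q / (A * LMTD)
U = 6249 / (310 * 69.4) = 6249 / 21514 = 0.2905

0.2905 kW/(m^2*K)


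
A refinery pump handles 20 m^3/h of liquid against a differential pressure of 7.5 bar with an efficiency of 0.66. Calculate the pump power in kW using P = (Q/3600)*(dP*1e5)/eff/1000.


Q = 20 / 3600 = 0.00555556 m^3/s
P = 0.00555556 * (7.5 * 1e5) / 0.66 / 1000 = 6.313

6.313 kW


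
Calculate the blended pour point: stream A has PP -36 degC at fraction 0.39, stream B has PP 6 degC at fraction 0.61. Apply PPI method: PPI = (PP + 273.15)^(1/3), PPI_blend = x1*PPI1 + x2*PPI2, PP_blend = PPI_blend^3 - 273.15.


PPI_1 = (-36 + 273.15)^(1/3) = 6.189768
PPI_2 = (6 + 273.15)^(1/3) = 6.535506
PPI_blend = 0.39 * 6.189768 + 0.61 * 6.535506 = 6.400668
PP_blend = 6.400668^3 - 273.15 = 262.2261 - 273.15 = -10.92

-10.92 degC


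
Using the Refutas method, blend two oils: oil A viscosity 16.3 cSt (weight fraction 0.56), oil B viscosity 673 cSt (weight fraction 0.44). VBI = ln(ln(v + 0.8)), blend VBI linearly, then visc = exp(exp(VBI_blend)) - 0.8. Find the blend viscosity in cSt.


Refutas method: VBN_i = 14.534*ln(ln(visc_i + 0.8)) + 10.975, blended linearly by mass fraction; since VBN is linear in VBI_i = ln(ln(visc_i + 0.8)) and the fractions sum to 1, blend VBI directly: visc = exp(exp(VBI_blend)) - 0.8
VBI_1 = ln(ln(16.3 + 0.8)) = 1.04348
VBI_2 = ln(ln(673 + 0.8)) = 1.87379
VBI_blend = 0.56 * 1.04348 + 0.44 * 1.87379 = 1.40882
visc_blend = exp(exp(1.40882)) - 0.8 = 59.01

59.01 cSt


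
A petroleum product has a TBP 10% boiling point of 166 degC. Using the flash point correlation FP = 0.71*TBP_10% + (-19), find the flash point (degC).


FP = 0.71 * 166 + (-19) = 98.86

98.86 degC


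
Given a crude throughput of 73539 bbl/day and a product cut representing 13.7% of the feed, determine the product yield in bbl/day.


Crude throughput = 73539 bbl/day
Fraction yield = 13.7%
yield = throughput * fraction / 100
yield = 73539 * 13.7 / 100 = 10074.843

10074.843 bbl/day


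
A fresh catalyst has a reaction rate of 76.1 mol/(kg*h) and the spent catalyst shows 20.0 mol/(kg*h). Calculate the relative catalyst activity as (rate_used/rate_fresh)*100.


Activity (%) = (rate_used / rate_fresh) * 100
rate_used = 20.0, rate_fresh = 76.1
= (20.0 / 76.1) * 100
= 0.2628 * 100 = 26.28

26.28 %


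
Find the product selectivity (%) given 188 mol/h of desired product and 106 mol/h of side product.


Selectivity = desired / (desired + undesired) * 100
Total products = 188 + 106 = 294 mol/h
S = 188 / 294 * 100
= 0.6395 * 100
= 63.95 %

63.95 %


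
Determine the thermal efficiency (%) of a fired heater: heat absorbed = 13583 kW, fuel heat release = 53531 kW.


Furnace efficiency = Q_absorbed / Q_fuel * 100
= 13583 / 53531 * 100 = 25.37

25.37 %


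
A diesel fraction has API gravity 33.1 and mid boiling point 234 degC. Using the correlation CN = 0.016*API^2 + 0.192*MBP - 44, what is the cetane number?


CN = 0.016 * 33.1^2 + 0.192 * 234 - 44
CN = 17.52976 + 44.928 - 44 = 18.45776

18.45776


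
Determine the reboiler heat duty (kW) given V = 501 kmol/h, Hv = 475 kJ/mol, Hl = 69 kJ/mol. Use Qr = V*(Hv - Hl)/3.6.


Qr = 501 * (475 - 69) / 3.6 = 501 * 406 / 3.6 = 56500

56500 kW


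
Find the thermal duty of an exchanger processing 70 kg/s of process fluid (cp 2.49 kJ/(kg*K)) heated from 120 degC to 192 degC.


Q = m_dot * cp * delta_T
delta_T = 192 - 120 = 72 K
Q = 70 * 2.49 * 72
= 174.3 * 72
= 12549.6 kW

12549.6 kW


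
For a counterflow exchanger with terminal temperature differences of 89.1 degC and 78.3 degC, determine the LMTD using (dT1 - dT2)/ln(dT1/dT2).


LMTD = (dT1 - dT2) / ln(dT1/dT2)
= (89.1 - 78.3) / ln(89.1 / 78.3) = 10.8 / 0.129212 = 83.58

83.58 degC


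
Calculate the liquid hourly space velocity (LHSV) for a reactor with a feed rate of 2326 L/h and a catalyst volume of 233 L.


LHSV = volumetric feed rate / catalyst volume
= 2326 L/h / 233 L
= 9.983 h^-1

9.983 h^-1


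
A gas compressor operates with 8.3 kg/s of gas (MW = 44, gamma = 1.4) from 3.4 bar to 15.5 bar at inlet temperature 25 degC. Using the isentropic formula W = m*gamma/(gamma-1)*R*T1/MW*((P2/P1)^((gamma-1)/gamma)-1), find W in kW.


Isentropic work: W = m*(gamma/(gamma-1))*(R*T1/MW)*((P2/P1)^((gamma-1)/gamma) - 1)
T1 = 25 + 273.15 = 298.15 K
Pressure ratio = 15.5 / 3.4 = 4.55882
Exponent = (1.4 - 1)/1.4 = 0.285714
(P2/P1)^exp - 1 = 4.55882^0.285714 - 1 = 0.542565
W = 8.3 * 1.4 / 0.4 * 8.314 * 298.15 / 44 * 0.542565 = 888.0

888.0 kW


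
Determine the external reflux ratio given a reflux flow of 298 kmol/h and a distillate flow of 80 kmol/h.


Reflux ratio definition: R = L / D (liquid returned / distillate withdrawn)
L = 298 kmol/h, D = 80 kmol/h
R = 298 / 80 = 3.725

3.725


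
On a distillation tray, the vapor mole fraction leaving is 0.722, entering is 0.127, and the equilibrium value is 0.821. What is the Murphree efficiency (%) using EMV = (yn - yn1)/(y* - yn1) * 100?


Murphree vapor efficiency: EMV = (y_n - y_(n-1)) / (y*_n - y_(n-1)) * 100
EMV = (0.722 - 0.127) / (0.821 - 0.127) * 100 = 0.595 / 0.694 * 100 = 85.73

85.73 %


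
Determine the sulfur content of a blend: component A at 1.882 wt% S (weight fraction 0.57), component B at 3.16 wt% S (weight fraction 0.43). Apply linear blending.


Linear sulfur blending: S_blend = x1*S1 + x2*S2
Contribution 1: 0.57 * 1.882 = 1.07274 wt%
Contribution 2: 0.43 * 3.16 = 1.3588 wt%
S_blend = 1.07274 + 1.3588 = 2.43154

2.43154 wt%


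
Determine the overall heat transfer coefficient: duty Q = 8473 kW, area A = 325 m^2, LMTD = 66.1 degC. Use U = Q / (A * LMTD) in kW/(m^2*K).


From Q = U*A*LMTD, U = Q / (A * LMTD)
U = 8473 / (325 * 66.1) = 8473 / 21482.5 = 0.3944

0.3944 kW/(m^2*K)
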